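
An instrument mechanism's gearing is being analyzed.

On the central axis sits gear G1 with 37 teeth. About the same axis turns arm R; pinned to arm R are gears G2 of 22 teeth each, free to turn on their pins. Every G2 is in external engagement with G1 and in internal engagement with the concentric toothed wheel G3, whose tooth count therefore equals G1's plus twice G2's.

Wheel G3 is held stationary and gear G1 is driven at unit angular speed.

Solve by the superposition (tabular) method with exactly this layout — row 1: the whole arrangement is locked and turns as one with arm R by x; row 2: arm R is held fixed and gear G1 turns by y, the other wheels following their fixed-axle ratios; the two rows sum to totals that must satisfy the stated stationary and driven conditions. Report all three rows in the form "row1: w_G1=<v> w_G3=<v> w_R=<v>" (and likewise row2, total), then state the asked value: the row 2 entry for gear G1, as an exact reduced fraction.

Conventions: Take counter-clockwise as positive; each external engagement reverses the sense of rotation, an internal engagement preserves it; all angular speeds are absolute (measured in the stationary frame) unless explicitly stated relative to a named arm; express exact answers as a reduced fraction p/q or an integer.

row1: w_G1=37/118 w_G3=37/118 w_R=37/118
row2: w_G1=81/118 w_G3=-37/118 w_R=0
total: w_G1=1 w_G3=0 w_R=37/118
asked value: 81/118

recognized (axles ride arm R): planetary set, 37/22/81 teeth
row 1: whole set turns with the arm by x
row 2: sun turns y, ring = −(37/81)·y, arm 0
boundary: total ω_ring = x − (37/81)·y = 0 and total ω_sun = x + y = 1  ⇒  y = 81/118, x = 37/118
row 2 ring = −(37/81)·81/118 = -37/118
totals (row 1 + row 2): sun 37/118 + 81/118 = 1, ring 37/118 + (-37/118) = 0, arm 37/118 + 0 = 37/118
asked cell (row2, sun) = 81/118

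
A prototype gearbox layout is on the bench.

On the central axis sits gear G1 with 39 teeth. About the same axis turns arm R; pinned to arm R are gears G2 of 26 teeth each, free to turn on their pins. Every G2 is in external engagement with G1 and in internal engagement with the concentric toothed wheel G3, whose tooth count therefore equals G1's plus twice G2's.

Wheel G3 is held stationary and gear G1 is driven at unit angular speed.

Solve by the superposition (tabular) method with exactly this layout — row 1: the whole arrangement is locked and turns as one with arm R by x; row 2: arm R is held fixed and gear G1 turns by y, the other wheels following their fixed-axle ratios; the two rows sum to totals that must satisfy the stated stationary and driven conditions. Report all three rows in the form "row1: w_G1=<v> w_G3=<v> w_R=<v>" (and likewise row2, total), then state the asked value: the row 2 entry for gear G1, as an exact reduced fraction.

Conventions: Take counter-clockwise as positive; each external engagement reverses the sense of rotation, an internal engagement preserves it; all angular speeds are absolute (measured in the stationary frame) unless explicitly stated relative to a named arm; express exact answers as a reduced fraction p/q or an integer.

row1: w_G1=3/10 w_G3=3/10 w_R=3/10
row2: w_G1=7/10 w_G3=-3/10 w_R=0
total: w_G1=1 w_G3=0 w_R=3/10
asked value: 7/10

planetary set (39T centre, 26T on arm, 91T internal) — Willis relation
row 1: whole set turns with the arm by x
row 2 (arm held, sun turns y): ω_ring = −(39/91)·y, ω_arm = 0
boundary: total ω_ring = x − (39/91)·y = 0 and total ω_sun = x + y = 1  ⇒  y = 7/10, x = 3/10
row 2 ring = −(39/91)·7/10 = -3/10
totals (row 1 + row 2): sun 3/10 + 7/10 = 1, ring 3/10 + (-3/10) = 0, arm 3/10 + 0 = 3/10
asked cell (row2, sun) = 7/10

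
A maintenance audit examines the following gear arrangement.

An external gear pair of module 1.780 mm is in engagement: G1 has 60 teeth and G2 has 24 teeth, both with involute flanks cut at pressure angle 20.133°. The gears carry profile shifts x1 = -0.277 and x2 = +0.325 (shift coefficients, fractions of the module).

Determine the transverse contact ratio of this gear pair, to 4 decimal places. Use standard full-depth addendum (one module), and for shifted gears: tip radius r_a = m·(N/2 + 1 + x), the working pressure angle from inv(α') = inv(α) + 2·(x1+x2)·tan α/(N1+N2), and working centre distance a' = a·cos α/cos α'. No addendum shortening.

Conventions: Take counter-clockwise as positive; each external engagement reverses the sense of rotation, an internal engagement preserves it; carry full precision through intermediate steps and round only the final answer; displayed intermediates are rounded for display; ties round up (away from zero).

recognized (one external pair, fixed centres): single-mesh tooth geometry, m = 1.780, N1 = 60, N2 = 24
base radii: r_b1 = 50.137055, r_b2 = 20.054822
tip radii: r_a1 = 54.686940, r_a2 = 23.718500
inv(α') = inv(20.133°) + 2·(-0.277+0.325)·tan α/(60+24) = 0.01563310  ⇒  α' = 20.30992°
a' = a·cos α / cos α' = 74.7600·cos 20.133°/cos 20.30992° = 74.845081
action lengths: √(r_a1²−r_b1²) = 21.838890, √(r_a2²−r_b2²) = 12.663781
base pitch p_b = π·m·cos α = 5.250340
CR = (21.838890 + 12.663781 − 74.845081·sin 20.30992°)/5.250340 = 1.623531
contact ratio ≈ 1.6235

1.6235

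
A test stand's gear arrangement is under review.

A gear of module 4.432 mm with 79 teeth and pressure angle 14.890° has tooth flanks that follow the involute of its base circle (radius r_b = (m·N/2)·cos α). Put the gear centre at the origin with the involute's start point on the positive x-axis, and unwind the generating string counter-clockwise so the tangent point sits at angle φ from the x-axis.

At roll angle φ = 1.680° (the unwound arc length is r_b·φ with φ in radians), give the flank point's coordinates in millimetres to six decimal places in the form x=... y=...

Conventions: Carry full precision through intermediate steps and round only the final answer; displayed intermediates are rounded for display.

class = single-mesh tooth geometry [base-circle involute, m = 4.432, 79T]
pitch radius r_p = m·N/2 = 4.432·79/2 = 175.064000
base radius r_b = r_p·cos α = 175.064000·cos 14.890° = 169.185516
roll angle φ = 1.680° = 0.02932153 rad
x = r_b·(cos φ + φ·sin φ) = 169.258229
y = r_b·(sin φ − φ·cos φ) = 0.001422

x=169.258229 y=0.001422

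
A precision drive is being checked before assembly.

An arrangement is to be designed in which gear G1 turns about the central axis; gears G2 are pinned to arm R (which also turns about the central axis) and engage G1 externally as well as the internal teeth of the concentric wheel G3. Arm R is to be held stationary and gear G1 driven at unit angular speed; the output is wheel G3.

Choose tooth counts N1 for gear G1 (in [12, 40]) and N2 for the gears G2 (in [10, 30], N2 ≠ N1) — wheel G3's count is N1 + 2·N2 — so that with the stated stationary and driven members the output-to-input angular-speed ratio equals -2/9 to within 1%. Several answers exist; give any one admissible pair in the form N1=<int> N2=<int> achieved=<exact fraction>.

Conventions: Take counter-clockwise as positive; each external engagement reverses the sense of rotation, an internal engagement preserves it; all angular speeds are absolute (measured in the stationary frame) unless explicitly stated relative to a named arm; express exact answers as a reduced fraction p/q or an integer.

N1=12 N2=21 achieved=-2/9

topology: planetary set — design target -2/9, arm = carrier (Willis)
Willis with ω_arm = 0: ω_ring/ω_sun = −N1/N3; set equal to -2/9  ⇒  N3/N1 = −1/(-2/9) = 9/2
N3 = N1 + 2·N2  ⇒  N2/N1 = (N3/N1 − 1)/2 = (9/2 − 1)/2 = 7/4
smallest multiple with N1 ≥ 12 and N2 ≥ 10: k = 3  ⇒  N1 = 3·4 = 12, N2 = 3·7 = 21 (N1 ≤ 40, N2 ≤ 30, N2 ≠ N1 ✓), N3 = 12 + 2·21 = 54
check: −N1/N3 with N1 = 12, N3 = 54 gives -2/9; |achieved − target| = 0 ≤ 1/450 ✓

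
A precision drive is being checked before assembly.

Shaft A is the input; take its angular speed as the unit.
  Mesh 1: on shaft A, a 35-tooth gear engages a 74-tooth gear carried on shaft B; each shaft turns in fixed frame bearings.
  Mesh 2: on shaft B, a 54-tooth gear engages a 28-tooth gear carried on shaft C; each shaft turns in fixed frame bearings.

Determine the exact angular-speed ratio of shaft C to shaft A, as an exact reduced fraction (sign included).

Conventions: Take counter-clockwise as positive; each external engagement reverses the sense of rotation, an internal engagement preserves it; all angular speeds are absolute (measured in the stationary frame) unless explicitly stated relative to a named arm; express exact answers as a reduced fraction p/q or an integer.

class = fixed-axis compound train [2 meshes; 2 ratios multiply, 2 sense flips]
mesh 1 [35T→74T]: running ratio 35/74, sense −
mesh 2 [54T→28T]: running ratio 135/148, sense +
ω_out/ω_in = 135/148

135/148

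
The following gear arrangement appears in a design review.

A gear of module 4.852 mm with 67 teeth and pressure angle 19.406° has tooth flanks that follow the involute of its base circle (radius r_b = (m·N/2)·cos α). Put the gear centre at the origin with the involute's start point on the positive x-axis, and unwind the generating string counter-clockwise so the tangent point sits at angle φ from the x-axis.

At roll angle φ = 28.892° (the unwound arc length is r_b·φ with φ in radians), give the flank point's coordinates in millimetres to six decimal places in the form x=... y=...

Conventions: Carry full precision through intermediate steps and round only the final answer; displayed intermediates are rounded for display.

x=171.577404 y=6.387396

single-mesh involute tooth geometry (67T wheel at module 4.852)
pitch radius r_p = m·N/2 = 4.852·67/2 = 162.542000
base radius r_b = r_p·cos α = 162.542000·cos 19.406° = 153.307643
roll angle φ = 28.892° = 0.50426053 rad
x = r_b·(cos φ + φ·sin φ) = 171.577404
y = r_b·(sin φ − φ·cos φ) = 6.387396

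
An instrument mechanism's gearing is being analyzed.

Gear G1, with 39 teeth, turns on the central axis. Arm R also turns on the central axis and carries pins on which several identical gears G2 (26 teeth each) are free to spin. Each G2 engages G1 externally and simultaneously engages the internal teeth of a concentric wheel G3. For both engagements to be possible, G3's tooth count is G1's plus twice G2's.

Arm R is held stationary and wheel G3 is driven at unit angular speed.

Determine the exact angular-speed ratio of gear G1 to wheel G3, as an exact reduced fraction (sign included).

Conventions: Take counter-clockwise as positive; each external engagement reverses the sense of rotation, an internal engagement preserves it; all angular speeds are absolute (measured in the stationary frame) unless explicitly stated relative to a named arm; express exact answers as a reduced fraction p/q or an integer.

class = planetary set [G3 = 39+2·26 = 91; Willis about the carrier]
ring teeth: 39 + 2·26 = 91
39(ω_sun−ω_arm) = −91(ω_ring−ω_arm),  ω_arm = 0, ω_ring = 1
ω_sun = 0 − (91/39)(1−0) = -7/3
ω_out/ω_in = -7/3

-7/3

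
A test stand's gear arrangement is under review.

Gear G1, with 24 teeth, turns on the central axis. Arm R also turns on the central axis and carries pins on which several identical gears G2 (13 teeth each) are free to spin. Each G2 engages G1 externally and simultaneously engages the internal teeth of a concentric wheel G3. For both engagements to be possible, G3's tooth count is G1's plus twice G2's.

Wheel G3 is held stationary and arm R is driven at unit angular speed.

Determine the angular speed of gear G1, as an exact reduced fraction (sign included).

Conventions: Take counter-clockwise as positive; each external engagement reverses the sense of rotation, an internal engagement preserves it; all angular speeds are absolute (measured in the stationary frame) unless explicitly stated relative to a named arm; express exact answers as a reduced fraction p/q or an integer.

recognized (axles ride arm R): planetary set, 24/13/50 teeth
ring teeth: 24 + 2·13 = 50
24(ω_sun−ω_arm) = −50(ω_ring−ω_arm),  ω_ring = 0, ω_arm = 1
ω_sun = 1 − (50/24)(0−1) = 37/12
exact speed ratio = 37/12

37/12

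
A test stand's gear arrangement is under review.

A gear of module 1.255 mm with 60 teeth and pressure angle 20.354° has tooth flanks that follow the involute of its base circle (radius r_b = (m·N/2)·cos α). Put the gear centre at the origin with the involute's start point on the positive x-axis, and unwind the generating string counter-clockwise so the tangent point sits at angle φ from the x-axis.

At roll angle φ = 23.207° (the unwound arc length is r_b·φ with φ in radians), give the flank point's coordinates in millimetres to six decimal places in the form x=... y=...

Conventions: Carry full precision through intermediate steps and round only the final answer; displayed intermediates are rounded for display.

recognized (one wheel, involute flank): single-mesh tooth geometry, m = 1.255, N = 60
pitch radius r_p = m·N/2 = 1.255·60/2 = 37.650000
base radius r_b = r_p·cos α = 37.650000·cos 20.354° = 35.299192
roll angle φ = 23.207° = 0.40503856 rad
x = r_b·(cos φ + φ·sin φ) = 38.077039
y = r_b·(sin φ − φ·cos φ) = 0.769114

x=38.077039 y=0.769114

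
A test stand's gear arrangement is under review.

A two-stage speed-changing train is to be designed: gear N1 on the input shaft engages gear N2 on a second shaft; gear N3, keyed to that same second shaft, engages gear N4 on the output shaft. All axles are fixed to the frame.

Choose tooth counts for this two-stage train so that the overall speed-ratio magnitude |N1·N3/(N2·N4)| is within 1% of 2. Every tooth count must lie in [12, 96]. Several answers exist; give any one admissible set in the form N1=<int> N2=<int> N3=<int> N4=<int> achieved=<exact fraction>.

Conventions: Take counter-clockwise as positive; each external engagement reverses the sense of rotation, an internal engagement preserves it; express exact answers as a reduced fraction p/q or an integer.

2-stage fixed-axis compound train for ratio 2
target = 2/1 in lowest terms: an exact hit needs N1·N3 = k·2 and N2·N4 = k·1 for one integer k, every count in [12, 96]; additionally prefer no 1:1 stage (N1 ≠ N2, N3 ≠ N4)
k = 1…143: no 1:1-free in-range split of k·2 and k·1 into factor pairs; take k = 144
k = 144: N1·N3 = 288 = 16·18, N2·N4 = 144 = 12·12
achieved = 16·18/(12·12) = 2; |achieved − target| = 0 ≤ 1/50 ✓

N1=16 N2=12 N3=18 N4=12 achieved=2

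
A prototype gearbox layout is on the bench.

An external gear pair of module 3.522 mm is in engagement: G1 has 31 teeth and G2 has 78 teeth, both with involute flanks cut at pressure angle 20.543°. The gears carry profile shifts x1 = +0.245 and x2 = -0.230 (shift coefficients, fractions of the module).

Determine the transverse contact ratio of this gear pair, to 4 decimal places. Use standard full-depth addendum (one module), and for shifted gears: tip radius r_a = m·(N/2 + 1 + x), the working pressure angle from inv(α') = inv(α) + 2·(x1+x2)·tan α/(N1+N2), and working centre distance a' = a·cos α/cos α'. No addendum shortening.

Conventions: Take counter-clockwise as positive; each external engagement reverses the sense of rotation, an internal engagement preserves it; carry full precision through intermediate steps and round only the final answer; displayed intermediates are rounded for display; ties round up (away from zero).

recognized (one external pair, fixed centres): single-mesh tooth geometry, m = 3.522, N1 = 31, N2 = 78
base radii: r_b1 = 51.119509, r_b2 = 128.623281
tip radii: r_a1 = 58.975890, r_a2 = 140.069940
inv(α') = inv(20.543°) + 2·(+0.245-0.230)·tan α/(31+78) = 0.01630047  ⇒  α' = 20.58499°
a' = a·cos α / cos α' = 191.9490·cos 20.543°/cos 20.58499° = 192.001778
action lengths: √(r_a1²−r_b1²) = 29.410056, √(r_a2²−r_b2²) = 55.458450
base pitch p_b = π·m·cos α = 10.361076
CR = (29.410056 + 55.458450 − 192.001778·sin 20.58499°)/10.361076 = 1.675635
contact ratio ≈ 1.6756

1.6756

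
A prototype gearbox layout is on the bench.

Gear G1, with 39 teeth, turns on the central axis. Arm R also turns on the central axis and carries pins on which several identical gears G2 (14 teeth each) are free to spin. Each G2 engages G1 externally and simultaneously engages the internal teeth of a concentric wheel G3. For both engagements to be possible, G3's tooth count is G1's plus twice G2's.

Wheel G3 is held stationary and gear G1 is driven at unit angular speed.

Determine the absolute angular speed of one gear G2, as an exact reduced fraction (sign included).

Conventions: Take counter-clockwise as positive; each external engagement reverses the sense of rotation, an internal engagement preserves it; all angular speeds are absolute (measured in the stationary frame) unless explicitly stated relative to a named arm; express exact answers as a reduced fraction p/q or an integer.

planetary set (39T centre, 14T on arm, 67T internal) — Willis relation
ring teeth: 39 + 2·14 = 67
39(ω_sun−ω_arm) = −67(ω_ring−ω_arm),  ω_ring = 0, ω_sun = 1
39(1−ω_arm) = −67(0−ω_arm)  ⇒  106·ω_arm = 39  ⇒  ω_arm = 39/106
sun–planet mesh: 39·(1−39/106) = −14·(ω_p−ω_arm)  ⇒  ω_p−ω_arm = -2613/1484
ω_p = 39/106 − 2613/1484 = -39/28
exact speed ratio = -39/28

-39/28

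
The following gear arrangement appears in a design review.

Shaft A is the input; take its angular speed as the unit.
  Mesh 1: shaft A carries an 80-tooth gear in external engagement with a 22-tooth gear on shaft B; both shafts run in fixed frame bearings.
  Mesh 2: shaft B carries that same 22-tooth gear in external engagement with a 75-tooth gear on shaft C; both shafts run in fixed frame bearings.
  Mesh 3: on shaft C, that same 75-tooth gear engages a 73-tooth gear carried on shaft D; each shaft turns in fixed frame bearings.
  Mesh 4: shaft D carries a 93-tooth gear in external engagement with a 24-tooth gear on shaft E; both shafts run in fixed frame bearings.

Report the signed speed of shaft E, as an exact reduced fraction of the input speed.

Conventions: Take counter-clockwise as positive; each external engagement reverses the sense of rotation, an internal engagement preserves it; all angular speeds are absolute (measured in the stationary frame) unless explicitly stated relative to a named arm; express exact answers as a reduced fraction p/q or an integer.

4-mesh fixed-axis compound train (all bearings frame-fixed)
mesh 1 [80T→22T]: |ω|/ω_in = 1×80/22 = 40/11, sense flips to −
mesh 2 [22T→75T]: |ω|/ω_in = (40/11)×22/75 = 16/15, sense flips to +
mesh 3 [75T→73T]: |ω|/ω_in = (16/15)×75/73 = 80/73, sense flips to −
mesh 4 [93T→24T]: |ω|/ω_in = (80/73)×93/24 = 310/73, sense flips to +
signed output speed (× input speed) = 310/73

310/73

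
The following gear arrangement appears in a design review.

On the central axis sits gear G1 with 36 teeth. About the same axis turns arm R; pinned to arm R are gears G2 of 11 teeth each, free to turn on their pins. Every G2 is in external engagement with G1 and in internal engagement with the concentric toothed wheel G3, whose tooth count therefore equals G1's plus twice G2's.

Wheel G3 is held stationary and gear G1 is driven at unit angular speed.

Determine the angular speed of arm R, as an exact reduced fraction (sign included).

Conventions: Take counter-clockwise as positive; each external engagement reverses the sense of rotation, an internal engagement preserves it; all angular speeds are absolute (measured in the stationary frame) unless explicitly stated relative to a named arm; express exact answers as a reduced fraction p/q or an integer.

topology: planetary set — G1 36T / G2 11T / G3 58T, arm = carrier (Willis)
ring teeth: 36 + 2·11 = 58
36(ω_sun−ω_arm) = −58(ω_ring−ω_arm),  ω_ring = 0, ω_sun = 1
36(1−ω_arm) = −58(0−ω_arm)  ⇒  94·ω_arm = 36  ⇒  ω_arm = 18/47
exact speed ratio = 18/47

18/47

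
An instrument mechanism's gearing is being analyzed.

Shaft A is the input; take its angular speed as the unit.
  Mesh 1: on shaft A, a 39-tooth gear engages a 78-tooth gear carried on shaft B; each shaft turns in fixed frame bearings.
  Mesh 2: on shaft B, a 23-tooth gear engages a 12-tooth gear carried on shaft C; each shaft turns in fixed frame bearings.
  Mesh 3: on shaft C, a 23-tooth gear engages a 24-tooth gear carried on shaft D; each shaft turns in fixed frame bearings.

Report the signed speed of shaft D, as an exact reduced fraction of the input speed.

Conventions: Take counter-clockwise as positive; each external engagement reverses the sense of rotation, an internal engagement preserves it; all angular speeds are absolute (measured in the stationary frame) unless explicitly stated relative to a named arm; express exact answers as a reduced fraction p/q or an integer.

3-mesh fixed-axis compound train (all bearings frame-fixed)
mesh 1 [39T→78T]: |ω|/ω_in = 1×39/78 = 1/2, sense flips to −
mesh 2 [23T→12T]: |ω|/ω_in = (1/2)×23/12 = 23/24, sense flips to +
mesh 3 [23T→24T]: |ω|/ω_in = (23/24)×23/24 = 529/576, sense flips to −
signed output speed (× input speed) = -529/576

-529/576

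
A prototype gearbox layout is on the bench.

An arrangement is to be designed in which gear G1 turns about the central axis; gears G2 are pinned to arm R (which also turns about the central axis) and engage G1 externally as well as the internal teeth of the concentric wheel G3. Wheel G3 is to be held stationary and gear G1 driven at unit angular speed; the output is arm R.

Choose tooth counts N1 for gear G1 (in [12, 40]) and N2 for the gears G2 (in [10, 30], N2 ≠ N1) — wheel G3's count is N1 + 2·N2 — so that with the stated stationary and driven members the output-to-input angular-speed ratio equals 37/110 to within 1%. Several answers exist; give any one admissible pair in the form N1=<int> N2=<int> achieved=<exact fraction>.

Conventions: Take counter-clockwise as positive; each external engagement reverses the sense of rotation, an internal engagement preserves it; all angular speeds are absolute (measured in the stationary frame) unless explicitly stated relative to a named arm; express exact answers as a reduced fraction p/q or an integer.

class = planetary set [ratio 37/110 wanted; Willis about the carrier]
Willis with ω_ring = 0: ω_arm/ω_sun = N1/(N1+N3); set equal to 37/110  ⇒  N3/N1 = 1/(37/110) − 1 = 73/37
N3 = N1 + 2·N2  ⇒  N2/N1 = (N3/N1 − 1)/2 = (73/37 − 1)/2 = 18/37
smallest multiple with N1 ≥ 12 and N2 ≥ 10: k = 1  ⇒  N1 = 1·37 = 37, N2 = 1·18 = 18 (N1 ≤ 40, N2 ≤ 30, N2 ≠ N1 ✓), N3 = 37 + 2·18 = 73
check: N1/(N1+N3) with N1 = 37, N3 = 73 gives 37/110; |achieved − target| = 0 ≤ 37/11000 ✓

N1=37 N2=18 achieved=37/110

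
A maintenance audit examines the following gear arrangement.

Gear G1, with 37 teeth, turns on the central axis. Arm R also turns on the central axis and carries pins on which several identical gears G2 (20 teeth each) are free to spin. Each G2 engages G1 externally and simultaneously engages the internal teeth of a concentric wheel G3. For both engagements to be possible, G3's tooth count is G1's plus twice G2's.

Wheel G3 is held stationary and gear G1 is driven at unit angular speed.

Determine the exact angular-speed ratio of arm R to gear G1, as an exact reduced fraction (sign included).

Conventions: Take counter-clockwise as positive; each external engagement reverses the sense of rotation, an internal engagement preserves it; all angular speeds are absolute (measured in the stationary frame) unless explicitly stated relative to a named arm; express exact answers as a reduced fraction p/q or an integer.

37/114

class = planetary set [G3 = 37+2·20 = 77; Willis about the carrier]
ring teeth: 37 + 2·20 = 77
37(ω_sun−ω_arm) = −77(ω_ring−ω_arm),  ω_ring = 0, ω_sun = 1
37(1−ω_arm) = −77(0−ω_arm)  ⇒  114·ω_arm = 37  ⇒  ω_arm = 37/114
ω_out/ω_in = 37/114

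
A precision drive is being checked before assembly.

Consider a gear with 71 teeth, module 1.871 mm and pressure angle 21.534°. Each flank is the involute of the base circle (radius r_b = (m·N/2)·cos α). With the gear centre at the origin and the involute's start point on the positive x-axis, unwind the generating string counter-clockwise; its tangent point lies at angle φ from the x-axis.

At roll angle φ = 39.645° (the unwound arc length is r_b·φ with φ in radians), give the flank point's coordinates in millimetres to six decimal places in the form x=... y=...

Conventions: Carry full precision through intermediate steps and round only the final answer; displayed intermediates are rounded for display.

single-mesh involute tooth geometry (71T wheel at module 1.871)
pitch radius r_p = m·N/2 = 1.871·71/2 = 66.420500
base radius r_b = r_p·cos α = 66.420500·cos 21.534° = 61.784344
roll angle φ = 39.645° = 0.69193578 rad
x = r_b·(cos φ + φ·sin φ) = 74.850956
y = r_b·(sin φ − φ·cos φ) = 6.501557

x=74.850956 y=6.501557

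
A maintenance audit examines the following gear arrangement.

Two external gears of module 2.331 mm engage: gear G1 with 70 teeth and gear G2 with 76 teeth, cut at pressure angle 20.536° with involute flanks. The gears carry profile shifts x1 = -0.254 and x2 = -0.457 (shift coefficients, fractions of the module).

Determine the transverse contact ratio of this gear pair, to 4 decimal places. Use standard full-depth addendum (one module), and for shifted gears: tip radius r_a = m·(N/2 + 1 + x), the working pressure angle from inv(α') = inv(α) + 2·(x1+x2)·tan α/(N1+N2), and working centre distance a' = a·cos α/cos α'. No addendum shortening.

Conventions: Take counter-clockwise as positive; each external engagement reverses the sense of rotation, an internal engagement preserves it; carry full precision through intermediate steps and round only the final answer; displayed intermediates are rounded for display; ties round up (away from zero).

single-mesh involute tooth geometry (70T engaging 76T at module 2.331)
base radii: r_b1 = 76.400433, r_b2 = 82.949042
tip radii: r_a1 = 83.323926, r_a2 = 89.843733
inv(α') = inv(20.536°) + 2·(-0.254-0.457)·tan α/(70+76) = 0.01253167  ⇒  α' = 18.91093°
a' = a·cos α / cos α' = 170.1630·cos 20.536°/cos 18.91093° = 168.441341
action lengths: √(r_a1²−r_b1²) = 33.254329, √(r_a2²−r_b2²) = 34.515979
base pitch p_b = π·m·cos α = 6.857687
CR = (33.254329 + 34.515979 − 168.441341·sin 18.91093°)/6.857687 = 1.921760
contact ratio ≈ 1.9218

1.9218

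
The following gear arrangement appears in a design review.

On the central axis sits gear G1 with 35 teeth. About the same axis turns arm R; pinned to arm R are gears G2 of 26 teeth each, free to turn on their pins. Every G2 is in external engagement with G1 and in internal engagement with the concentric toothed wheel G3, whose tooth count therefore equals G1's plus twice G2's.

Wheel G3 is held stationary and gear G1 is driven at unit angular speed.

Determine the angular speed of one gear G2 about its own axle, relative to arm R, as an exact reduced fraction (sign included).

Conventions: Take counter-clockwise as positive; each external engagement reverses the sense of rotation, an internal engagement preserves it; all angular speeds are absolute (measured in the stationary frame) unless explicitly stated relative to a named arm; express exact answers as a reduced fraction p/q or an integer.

-3045/3172

class = planetary set [G3 = 35+2·26 = 87; Willis about the carrier]
ring teeth: 35 + 2·26 = 87
35(ω_sun−ω_arm) = −87(ω_ring−ω_arm),  ω_ring = 0, ω_sun = 1
35(1−ω_arm) = −87(0−ω_arm)  ⇒  122·ω_arm = 35  ⇒  ω_arm = 35/122
sun–planet mesh: 35·(1−35/122) = −26·(ω_p−ω_arm)  ⇒  ω_p−ω_arm = -3045/3172
exact speed ratio = -3045/3172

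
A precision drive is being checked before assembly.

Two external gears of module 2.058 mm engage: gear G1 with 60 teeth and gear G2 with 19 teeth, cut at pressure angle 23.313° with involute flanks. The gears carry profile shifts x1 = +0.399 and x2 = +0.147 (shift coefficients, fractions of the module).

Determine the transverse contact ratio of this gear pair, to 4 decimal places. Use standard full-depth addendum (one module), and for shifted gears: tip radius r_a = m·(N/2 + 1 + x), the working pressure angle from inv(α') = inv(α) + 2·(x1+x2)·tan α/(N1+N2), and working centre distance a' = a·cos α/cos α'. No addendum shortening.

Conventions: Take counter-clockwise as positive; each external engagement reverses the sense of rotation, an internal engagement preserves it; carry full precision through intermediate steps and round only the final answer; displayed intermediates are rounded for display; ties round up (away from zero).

1.4707

class = single-mesh tooth geometry [involute pair 60T × 19T, m = 2.058]
base radii: r_b1 = 56.699337, r_b2 = 17.954790
tip radii: r_a1 = 64.619142, r_a2 = 21.911526
inv(α') = inv(23.313°) + 2·(+0.399+0.147)·tan α/(60+19) = 0.03000518  ⇒  α' = 25.00786°
a' = a·cos α / cos α' = 81.2910·cos 23.313°/cos 25.00786° = 82.376986
action lengths: √(r_a1²−r_b1²) = 30.997075, √(r_a2²−r_b2²) = 12.559478
base pitch p_b = π·m·cos α = 5.937541
CR = (30.997075 + 12.559478 − 82.376986·sin 25.00786°)/5.937541 = 1.470692
contact ratio ≈ 1.4707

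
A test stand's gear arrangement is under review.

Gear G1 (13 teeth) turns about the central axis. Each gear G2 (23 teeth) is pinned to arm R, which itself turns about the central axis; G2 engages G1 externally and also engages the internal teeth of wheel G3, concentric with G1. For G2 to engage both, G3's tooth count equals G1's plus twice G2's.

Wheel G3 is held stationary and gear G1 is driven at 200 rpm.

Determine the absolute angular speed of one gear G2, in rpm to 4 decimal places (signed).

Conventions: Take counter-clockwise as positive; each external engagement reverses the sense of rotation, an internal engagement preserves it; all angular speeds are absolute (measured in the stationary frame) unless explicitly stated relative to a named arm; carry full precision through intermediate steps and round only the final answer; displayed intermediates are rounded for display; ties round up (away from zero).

-56.5217 rpm

recognized (axles ride arm R): planetary set, 13/23/59 teeth
normalise by the input: solve with ω_sun = 1, then scale by 200 rpm
ring teeth: 13 + 2·23 = 59
13(ω_sun−ω_arm) = −59(ω_ring−ω_arm),  ω_ring = 0, ω_sun = 1
13(1−ω_arm) = −59(0−ω_arm)  ⇒  72·ω_arm = 13  ⇒  ω_arm = 13/72
sun–planet mesh: 13·(1−13/72) = −23·(ω_p−ω_arm)  ⇒  ω_p−ω_arm = -767/1656
ω_p = 13/72 − 767/1656 = -13/46
scale: ω_p = -13/46 × 200 rpm = -56.5217 rpm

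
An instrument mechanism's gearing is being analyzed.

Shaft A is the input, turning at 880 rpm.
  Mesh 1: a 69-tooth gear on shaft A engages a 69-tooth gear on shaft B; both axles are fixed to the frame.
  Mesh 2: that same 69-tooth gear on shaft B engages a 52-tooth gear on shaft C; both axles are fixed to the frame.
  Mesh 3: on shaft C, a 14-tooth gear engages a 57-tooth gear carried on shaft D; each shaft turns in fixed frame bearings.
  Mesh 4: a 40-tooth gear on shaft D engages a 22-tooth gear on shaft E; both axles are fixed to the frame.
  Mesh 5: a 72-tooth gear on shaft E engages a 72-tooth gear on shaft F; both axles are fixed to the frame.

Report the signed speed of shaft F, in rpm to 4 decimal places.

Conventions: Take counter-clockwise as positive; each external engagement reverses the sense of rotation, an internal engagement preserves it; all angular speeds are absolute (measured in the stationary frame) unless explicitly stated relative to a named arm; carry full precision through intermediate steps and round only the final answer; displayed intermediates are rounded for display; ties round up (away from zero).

5-mesh fixed-axis compound train (all bearings frame-fixed)
mesh 1 [69T→69T]: ω = 880.0000×69/69 = 880.0000 rpm, sense flips to −
mesh 2 [69T→52T]: ω = 880.0000×69/52 = 1167.6923 rpm, sense flips to +
mesh 3 [14T→57T]: ω = 1167.6923×14/57 = 286.8016 rpm, sense flips to −
mesh 4 [40T→22T]: ω = 286.8016×40/22 = 521.4575 rpm, sense flips to +
mesh 5 [72T→72T]: ω = 521.4575×72/72 = 521.4575 rpm, sense flips to −
signed output speed = -521.4575 rpm

-521.4575 rpm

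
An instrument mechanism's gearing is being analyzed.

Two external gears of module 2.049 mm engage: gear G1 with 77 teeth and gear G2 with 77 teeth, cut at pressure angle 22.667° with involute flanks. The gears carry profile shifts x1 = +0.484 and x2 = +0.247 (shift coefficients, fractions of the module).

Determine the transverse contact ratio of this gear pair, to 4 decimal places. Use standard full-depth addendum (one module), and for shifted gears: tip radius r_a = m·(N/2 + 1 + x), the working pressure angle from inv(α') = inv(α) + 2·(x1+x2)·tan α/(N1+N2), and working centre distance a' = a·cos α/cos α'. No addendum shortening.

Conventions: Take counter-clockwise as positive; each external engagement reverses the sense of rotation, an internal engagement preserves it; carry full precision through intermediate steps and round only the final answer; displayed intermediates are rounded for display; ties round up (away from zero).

topology: single-mesh involute geometry — m = 2.049, 77T/77T pair
base radii: r_b1 = 72.793323, r_b2 = 72.793323
tip radii: r_a1 = 81.927216, r_a2 = 81.441603
inv(α') = inv(22.667°) + 2·(+0.484+0.247)·tan α/(77+77) = 0.02598350  ⇒  α' = 23.89363°
a' = a·cos α / cos α' = 157.7730·cos 22.667°/cos 23.89363° = 159.233085
action lengths: √(r_a1²−r_b1²) = 37.592564, √(r_a2²−r_b2²) = 36.522142
base pitch p_b = π·m·cos α = 5.939921
CR = (37.592564 + 36.522142 − 159.233085·sin 23.89363°)/5.939921 = 1.619371
contact ratio ≈ 1.6194

1.6194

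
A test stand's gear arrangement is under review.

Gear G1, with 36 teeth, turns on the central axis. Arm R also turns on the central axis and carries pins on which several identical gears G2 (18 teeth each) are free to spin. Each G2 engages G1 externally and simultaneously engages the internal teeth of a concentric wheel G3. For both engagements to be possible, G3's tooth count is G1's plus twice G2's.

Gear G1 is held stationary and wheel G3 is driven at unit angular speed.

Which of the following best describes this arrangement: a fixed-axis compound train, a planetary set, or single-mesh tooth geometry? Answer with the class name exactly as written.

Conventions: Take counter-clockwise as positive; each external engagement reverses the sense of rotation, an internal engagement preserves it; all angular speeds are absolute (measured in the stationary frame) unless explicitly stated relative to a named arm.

recognized (axles ride arm R): planetary set, 36/18/72 teeth
classification: planetary set

planetary set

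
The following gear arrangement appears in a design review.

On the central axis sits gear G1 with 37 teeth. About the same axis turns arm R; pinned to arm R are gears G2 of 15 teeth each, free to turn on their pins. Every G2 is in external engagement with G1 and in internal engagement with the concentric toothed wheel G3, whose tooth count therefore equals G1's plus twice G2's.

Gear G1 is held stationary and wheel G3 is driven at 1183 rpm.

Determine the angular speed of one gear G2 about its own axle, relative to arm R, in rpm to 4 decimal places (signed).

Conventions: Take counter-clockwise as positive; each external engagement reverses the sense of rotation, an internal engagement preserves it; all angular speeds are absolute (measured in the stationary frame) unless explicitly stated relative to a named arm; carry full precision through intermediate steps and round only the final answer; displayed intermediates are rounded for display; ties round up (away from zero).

+1879.9083 rpm

recognized (axles ride arm R): planetary set, 37/15/67 teeth
normalise by the input: solve with ω_ring = 1, then scale by 1183 rpm
ring teeth: 37 + 2·15 = 67
37(ω_sun−ω_arm) = −67(ω_ring−ω_arm),  ω_sun = 0, ω_ring = 1
37(0−ω_arm) = −67(1−ω_arm)  ⇒  104·ω_arm = 67  ⇒  ω_arm = 67/104
sun–planet mesh: 37·(0−67/104) = −15·(ω_p−ω_arm)  ⇒  ω_p−ω_arm = 2479/1560
scale: ω_p−ω_arm = 2479/1560 × 1183 rpm = +1879.9083 rpm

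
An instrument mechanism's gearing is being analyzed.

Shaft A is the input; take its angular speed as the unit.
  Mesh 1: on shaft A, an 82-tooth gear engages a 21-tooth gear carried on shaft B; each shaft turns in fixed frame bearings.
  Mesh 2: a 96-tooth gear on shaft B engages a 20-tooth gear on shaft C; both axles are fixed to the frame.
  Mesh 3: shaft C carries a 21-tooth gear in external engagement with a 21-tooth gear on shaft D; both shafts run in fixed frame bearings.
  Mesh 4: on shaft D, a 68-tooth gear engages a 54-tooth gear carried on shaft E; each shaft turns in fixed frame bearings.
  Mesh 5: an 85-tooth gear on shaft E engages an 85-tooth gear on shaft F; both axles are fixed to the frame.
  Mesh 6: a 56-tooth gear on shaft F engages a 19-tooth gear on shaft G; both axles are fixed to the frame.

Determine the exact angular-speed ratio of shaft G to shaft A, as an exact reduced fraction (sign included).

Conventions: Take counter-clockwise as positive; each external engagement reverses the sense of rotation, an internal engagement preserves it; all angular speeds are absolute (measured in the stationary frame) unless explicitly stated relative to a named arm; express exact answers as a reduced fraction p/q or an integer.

178432/2565

class = fixed-axis compound train [6 meshes; 6 ratios multiply, 6 sense flips]
mesh 1 [82T→21T]: running ratio 82/21, sense −
mesh 2 [96T→20T]: running ratio 656/35, sense +
mesh 3 [21T→21T]: running ratio 656/35, sense −
mesh 4 [68T→54T]: running ratio 22304/945, sense +
mesh 5 [85T→85T]: running ratio 22304/945, sense −
mesh 6 [56T→19T]: running ratio 178432/2565, sense +
ω_out/ω_in = 178432/2565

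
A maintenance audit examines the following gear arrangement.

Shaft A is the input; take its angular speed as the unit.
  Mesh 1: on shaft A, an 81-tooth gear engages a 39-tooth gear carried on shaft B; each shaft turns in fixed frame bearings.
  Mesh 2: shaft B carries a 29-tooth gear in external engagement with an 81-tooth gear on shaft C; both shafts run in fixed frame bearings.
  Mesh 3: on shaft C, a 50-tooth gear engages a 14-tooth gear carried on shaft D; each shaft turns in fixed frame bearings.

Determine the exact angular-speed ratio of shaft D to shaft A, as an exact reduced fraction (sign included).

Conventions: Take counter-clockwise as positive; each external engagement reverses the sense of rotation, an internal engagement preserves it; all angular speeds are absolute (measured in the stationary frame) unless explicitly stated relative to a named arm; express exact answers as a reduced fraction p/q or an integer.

-725/273

class = fixed-axis compound train [3 meshes; 3 ratios multiply, 3 sense flips]
mesh 1 [81T→39T]: running ratio 27/13, sense −
mesh 2 [29T→81T]: running ratio 29/39, sense +
mesh 3 [50T→14T]: running ratio 725/273, sense −
ω_out/ω_in = -725/273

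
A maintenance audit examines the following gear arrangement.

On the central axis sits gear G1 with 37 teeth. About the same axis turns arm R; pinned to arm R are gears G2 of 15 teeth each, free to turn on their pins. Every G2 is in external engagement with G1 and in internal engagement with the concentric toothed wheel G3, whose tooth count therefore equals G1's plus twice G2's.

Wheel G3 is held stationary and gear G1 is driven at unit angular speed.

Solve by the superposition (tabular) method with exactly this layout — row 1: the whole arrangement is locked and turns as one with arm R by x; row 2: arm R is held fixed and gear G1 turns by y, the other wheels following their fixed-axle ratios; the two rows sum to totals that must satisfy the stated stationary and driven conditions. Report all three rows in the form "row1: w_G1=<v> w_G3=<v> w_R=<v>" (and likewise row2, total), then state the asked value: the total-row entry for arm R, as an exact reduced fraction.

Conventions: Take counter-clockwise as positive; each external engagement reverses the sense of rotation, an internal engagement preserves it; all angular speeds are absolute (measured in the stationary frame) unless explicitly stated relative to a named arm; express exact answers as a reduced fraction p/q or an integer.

row1: w_G1=37/104 w_G3=37/104 w_R=37/104
row2: w_G1=67/104 w_G3=-37/104 w_R=0
total: w_G1=1 w_G3=0 w_R=37/104
asked value: 37/104

recognized (axles ride arm R): planetary set, 37/15/67 teeth
superposition row 1 [locked train]: every member turns x
row 2 (arm held, sun turns y): ω_ring = −(37/67)·y, ω_arm = 0
boundary: total ω_ring = x − (37/67)·y = 0 and total ω_sun = x + y = 1  ⇒  y = 67/104, x = 37/104
row 2 ring = −(37/67)·67/104 = -37/104
totals (row 1 + row 2): sun 37/104 + 67/104 = 1, ring 37/104 + (-37/104) = 0, arm 37/104 + 0 = 37/104
asked cell (total, arm) = 37/104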